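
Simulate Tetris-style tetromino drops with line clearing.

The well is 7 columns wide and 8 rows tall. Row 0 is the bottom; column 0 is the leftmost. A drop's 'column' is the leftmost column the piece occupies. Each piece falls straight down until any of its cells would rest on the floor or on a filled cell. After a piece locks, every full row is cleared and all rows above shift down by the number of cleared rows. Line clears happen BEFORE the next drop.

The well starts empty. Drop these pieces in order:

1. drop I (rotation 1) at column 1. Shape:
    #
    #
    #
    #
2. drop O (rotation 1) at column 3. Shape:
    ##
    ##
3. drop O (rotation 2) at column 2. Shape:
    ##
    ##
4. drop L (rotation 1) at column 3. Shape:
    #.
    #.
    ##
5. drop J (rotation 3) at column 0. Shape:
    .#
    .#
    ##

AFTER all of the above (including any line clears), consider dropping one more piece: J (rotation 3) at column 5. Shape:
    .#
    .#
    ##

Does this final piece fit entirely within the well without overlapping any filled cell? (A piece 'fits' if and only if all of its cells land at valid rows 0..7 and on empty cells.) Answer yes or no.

Drop 1: I rot1 at col 1 lands with bottom-row=0; cleared 0 line(s) (total 0); column heights now [0 4 0 0 0 0 0], max=4
Drop 2: O rot1 at col 3 lands with bottom-row=0; cleared 0 line(s) (total 0); column heights now [0 4 0 2 2 0 0], max=4
Drop 3: O rot2 at col 2 lands with bottom-row=2; cleared 0 line(s) (total 0); column heights now [0 4 4 4 2 0 0], max=4
Drop 4: L rot1 at col 3 lands with bottom-row=4; cleared 0 line(s) (total 0); column heights now [0 4 4 7 5 0 0], max=7
Drop 5: J rot3 at col 0 lands with bottom-row=4; cleared 0 line(s) (total 0); column heights now [5 7 4 7 5 0 0], max=7
Test piece J rot3 at col 5 (width 2): heights before test = [5 7 4 7 5 0 0]; fits = True

Answer: yes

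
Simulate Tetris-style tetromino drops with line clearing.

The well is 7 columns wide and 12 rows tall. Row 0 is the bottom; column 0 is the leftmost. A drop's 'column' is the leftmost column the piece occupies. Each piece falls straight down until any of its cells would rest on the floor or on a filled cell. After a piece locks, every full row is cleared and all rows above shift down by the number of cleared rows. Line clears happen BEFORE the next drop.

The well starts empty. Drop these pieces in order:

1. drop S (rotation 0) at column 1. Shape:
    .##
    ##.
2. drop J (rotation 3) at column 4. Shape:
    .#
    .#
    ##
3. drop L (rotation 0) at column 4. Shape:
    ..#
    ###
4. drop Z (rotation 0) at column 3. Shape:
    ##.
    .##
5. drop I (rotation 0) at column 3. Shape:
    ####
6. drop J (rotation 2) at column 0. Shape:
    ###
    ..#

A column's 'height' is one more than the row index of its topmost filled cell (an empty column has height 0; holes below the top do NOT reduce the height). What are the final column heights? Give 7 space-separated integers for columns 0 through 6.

Drop 1: S rot0 at col 1 lands with bottom-row=0; cleared 0 line(s) (total 0); column heights now [0 1 2 2 0 0 0], max=2
Drop 2: J rot3 at col 4 lands with bottom-row=0; cleared 0 line(s) (total 0); column heights now [0 1 2 2 1 3 0], max=3
Drop 3: L rot0 at col 4 lands with bottom-row=3; cleared 0 line(s) (total 0); column heights now [0 1 2 2 4 4 5], max=5
Drop 4: Z rot0 at col 3 lands with bottom-row=4; cleared 0 line(s) (total 0); column heights now [0 1 2 6 6 5 5], max=6
Drop 5: I rot0 at col 3 lands with bottom-row=6; cleared 0 line(s) (total 0); column heights now [0 1 2 7 7 7 7], max=7
Drop 6: J rot2 at col 0 lands with bottom-row=2; cleared 0 line(s) (total 0); column heights now [4 4 4 7 7 7 7], max=7

Answer: 4 4 4 7 7 7 7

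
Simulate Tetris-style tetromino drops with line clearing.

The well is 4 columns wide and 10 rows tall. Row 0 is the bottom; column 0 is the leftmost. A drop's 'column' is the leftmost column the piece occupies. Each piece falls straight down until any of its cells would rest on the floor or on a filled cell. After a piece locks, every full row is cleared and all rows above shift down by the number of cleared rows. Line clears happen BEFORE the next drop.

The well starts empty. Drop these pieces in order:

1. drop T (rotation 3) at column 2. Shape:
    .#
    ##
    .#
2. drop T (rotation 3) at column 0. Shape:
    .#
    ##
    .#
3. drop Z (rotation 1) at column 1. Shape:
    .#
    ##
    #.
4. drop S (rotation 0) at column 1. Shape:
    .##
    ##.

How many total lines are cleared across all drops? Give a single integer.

Drop 1: T rot3 at col 2 lands with bottom-row=0; cleared 0 line(s) (total 0); column heights now [0 0 2 3], max=3
Drop 2: T rot3 at col 0 lands with bottom-row=0; cleared 1 line(s) (total 1); column heights now [0 2 0 2], max=2
Drop 3: Z rot1 at col 1 lands with bottom-row=2; cleared 0 line(s) (total 1); column heights now [0 4 5 2], max=5
Drop 4: S rot0 at col 1 lands with bottom-row=5; cleared 0 line(s) (total 1); column heights now [0 6 7 7], max=7

Answer: 1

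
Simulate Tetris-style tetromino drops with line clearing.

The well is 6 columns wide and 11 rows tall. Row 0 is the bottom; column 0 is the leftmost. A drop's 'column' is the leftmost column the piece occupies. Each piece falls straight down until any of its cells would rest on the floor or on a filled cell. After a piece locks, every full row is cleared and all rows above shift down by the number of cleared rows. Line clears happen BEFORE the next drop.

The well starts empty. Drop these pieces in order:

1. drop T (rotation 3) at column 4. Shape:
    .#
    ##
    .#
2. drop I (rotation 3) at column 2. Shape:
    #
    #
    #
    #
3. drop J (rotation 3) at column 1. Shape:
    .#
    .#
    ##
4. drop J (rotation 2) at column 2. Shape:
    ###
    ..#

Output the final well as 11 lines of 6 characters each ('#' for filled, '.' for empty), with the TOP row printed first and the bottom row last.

Answer: ......
......
......
..###.
..#.#.
..#...
.##...
..#...
..#..#
..#.##
..#..#

Derivation:
Drop 1: T rot3 at col 4 lands with bottom-row=0; cleared 0 line(s) (total 0); column heights now [0 0 0 0 2 3], max=3
Drop 2: I rot3 at col 2 lands with bottom-row=0; cleared 0 line(s) (total 0); column heights now [0 0 4 0 2 3], max=4
Drop 3: J rot3 at col 1 lands with bottom-row=4; cleared 0 line(s) (total 0); column heights now [0 5 7 0 2 3], max=7
Drop 4: J rot2 at col 2 lands with bottom-row=6; cleared 0 line(s) (total 0); column heights now [0 5 8 8 8 3], max=8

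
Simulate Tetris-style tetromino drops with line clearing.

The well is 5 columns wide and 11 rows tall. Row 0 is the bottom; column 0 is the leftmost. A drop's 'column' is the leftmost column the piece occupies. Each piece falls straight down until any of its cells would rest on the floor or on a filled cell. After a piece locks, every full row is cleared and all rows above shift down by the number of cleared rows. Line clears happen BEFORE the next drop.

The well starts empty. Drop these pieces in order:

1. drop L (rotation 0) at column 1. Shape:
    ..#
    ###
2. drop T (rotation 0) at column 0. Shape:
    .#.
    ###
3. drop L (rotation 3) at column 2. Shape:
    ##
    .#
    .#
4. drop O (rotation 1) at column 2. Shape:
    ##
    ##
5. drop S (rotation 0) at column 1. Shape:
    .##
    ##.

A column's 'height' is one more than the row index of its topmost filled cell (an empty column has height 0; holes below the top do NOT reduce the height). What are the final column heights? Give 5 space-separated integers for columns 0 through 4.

Answer: 2 8 9 9 0

Derivation:
Drop 1: L rot0 at col 1 lands with bottom-row=0; cleared 0 line(s) (total 0); column heights now [0 1 1 2 0], max=2
Drop 2: T rot0 at col 0 lands with bottom-row=1; cleared 0 line(s) (total 0); column heights now [2 3 2 2 0], max=3
Drop 3: L rot3 at col 2 lands with bottom-row=2; cleared 0 line(s) (total 0); column heights now [2 3 5 5 0], max=5
Drop 4: O rot1 at col 2 lands with bottom-row=5; cleared 0 line(s) (total 0); column heights now [2 3 7 7 0], max=7
Drop 5: S rot0 at col 1 lands with bottom-row=7; cleared 0 line(s) (total 0); column heights now [2 8 9 9 0], max=9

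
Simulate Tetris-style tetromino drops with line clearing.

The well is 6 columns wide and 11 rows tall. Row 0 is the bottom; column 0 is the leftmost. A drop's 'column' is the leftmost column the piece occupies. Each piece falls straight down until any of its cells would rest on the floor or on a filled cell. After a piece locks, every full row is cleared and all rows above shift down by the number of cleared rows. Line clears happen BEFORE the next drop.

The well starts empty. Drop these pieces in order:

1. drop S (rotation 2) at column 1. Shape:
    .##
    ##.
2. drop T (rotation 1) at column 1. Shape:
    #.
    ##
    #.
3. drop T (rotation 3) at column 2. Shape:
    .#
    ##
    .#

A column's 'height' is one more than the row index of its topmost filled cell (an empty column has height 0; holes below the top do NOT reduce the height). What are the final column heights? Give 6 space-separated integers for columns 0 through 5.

Drop 1: S rot2 at col 1 lands with bottom-row=0; cleared 0 line(s) (total 0); column heights now [0 1 2 2 0 0], max=2
Drop 2: T rot1 at col 1 lands with bottom-row=1; cleared 0 line(s) (total 0); column heights now [0 4 3 2 0 0], max=4
Drop 3: T rot3 at col 2 lands with bottom-row=2; cleared 0 line(s) (total 0); column heights now [0 4 4 5 0 0], max=5

Answer: 0 4 4 5 0 0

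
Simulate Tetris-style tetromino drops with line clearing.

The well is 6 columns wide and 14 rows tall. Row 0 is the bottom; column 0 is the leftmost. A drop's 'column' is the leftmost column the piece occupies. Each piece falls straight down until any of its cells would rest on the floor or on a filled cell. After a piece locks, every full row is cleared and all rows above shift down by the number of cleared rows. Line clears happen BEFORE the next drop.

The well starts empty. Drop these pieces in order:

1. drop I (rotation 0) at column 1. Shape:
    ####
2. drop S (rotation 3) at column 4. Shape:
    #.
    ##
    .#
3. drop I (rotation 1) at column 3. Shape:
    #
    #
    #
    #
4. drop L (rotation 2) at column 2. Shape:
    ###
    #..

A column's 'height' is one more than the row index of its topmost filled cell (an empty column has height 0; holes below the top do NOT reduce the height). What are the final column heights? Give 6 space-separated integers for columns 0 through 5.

Answer: 0 1 6 6 6 2

Derivation:
Drop 1: I rot0 at col 1 lands with bottom-row=0; cleared 0 line(s) (total 0); column heights now [0 1 1 1 1 0], max=1
Drop 2: S rot3 at col 4 lands with bottom-row=0; cleared 0 line(s) (total 0); column heights now [0 1 1 1 3 2], max=3
Drop 3: I rot1 at col 3 lands with bottom-row=1; cleared 0 line(s) (total 0); column heights now [0 1 1 5 3 2], max=5
Drop 4: L rot2 at col 2 lands with bottom-row=4; cleared 0 line(s) (total 0); column heights now [0 1 6 6 6 2], max=6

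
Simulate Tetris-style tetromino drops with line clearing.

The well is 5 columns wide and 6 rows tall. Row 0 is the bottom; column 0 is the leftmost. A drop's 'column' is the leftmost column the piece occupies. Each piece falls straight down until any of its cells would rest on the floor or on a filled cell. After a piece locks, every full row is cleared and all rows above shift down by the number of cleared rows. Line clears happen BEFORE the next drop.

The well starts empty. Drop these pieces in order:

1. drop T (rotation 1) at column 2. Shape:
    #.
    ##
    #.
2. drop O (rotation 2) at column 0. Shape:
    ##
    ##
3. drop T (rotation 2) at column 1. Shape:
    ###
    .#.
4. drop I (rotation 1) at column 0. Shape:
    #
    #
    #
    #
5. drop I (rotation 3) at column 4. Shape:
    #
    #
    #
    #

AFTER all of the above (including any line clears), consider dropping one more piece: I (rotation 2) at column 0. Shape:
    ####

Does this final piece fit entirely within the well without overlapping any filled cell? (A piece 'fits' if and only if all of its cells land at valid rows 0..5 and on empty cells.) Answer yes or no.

Answer: yes

Derivation:
Drop 1: T rot1 at col 2 lands with bottom-row=0; cleared 0 line(s) (total 0); column heights now [0 0 3 2 0], max=3
Drop 2: O rot2 at col 0 lands with bottom-row=0; cleared 0 line(s) (total 0); column heights now [2 2 3 2 0], max=3
Drop 3: T rot2 at col 1 lands with bottom-row=3; cleared 0 line(s) (total 0); column heights now [2 5 5 5 0], max=5
Drop 4: I rot1 at col 0 lands with bottom-row=2; cleared 0 line(s) (total 0); column heights now [6 5 5 5 0], max=6
Drop 5: I rot3 at col 4 lands with bottom-row=0; cleared 1 line(s) (total 1); column heights now [5 4 4 4 3], max=5
Test piece I rot2 at col 0 (width 4): heights before test = [5 4 4 4 3]; fits = True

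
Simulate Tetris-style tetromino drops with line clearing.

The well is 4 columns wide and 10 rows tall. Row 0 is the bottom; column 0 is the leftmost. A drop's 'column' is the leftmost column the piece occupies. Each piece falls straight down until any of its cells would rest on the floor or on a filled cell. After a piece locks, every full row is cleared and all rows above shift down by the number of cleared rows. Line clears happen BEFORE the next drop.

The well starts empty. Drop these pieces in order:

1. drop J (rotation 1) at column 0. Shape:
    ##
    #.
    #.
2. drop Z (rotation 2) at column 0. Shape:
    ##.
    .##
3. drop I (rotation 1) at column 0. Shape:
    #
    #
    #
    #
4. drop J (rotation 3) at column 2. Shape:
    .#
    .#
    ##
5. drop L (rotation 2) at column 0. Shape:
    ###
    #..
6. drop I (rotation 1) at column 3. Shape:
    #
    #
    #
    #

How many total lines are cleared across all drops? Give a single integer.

Answer: 2

Derivation:
Drop 1: J rot1 at col 0 lands with bottom-row=0; cleared 0 line(s) (total 0); column heights now [3 3 0 0], max=3
Drop 2: Z rot2 at col 0 lands with bottom-row=3; cleared 0 line(s) (total 0); column heights now [5 5 4 0], max=5
Drop 3: I rot1 at col 0 lands with bottom-row=5; cleared 0 line(s) (total 0); column heights now [9 5 4 0], max=9
Drop 4: J rot3 at col 2 lands with bottom-row=4; cleared 1 line(s) (total 1); column heights now [8 4 4 6], max=8
Drop 5: L rot2 at col 0 lands with bottom-row=8; cleared 0 line(s) (total 1); column heights now [10 10 10 6], max=10
Drop 6: I rot1 at col 3 lands with bottom-row=6; cleared 1 line(s) (total 2); column heights now [9 4 4 9], max=9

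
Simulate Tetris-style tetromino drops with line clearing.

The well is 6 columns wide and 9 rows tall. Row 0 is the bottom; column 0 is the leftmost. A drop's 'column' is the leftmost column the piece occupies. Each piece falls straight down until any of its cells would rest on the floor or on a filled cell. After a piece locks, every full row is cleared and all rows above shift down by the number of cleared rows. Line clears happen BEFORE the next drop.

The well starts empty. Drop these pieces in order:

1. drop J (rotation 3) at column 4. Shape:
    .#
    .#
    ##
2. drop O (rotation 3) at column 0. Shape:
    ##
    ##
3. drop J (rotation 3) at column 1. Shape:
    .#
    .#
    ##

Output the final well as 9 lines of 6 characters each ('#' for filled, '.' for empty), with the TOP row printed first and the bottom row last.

Answer: ......
......
......
......
..#...
..#...
.##..#
##...#
##..##

Derivation:
Drop 1: J rot3 at col 4 lands with bottom-row=0; cleared 0 line(s) (total 0); column heights now [0 0 0 0 1 3], max=3
Drop 2: O rot3 at col 0 lands with bottom-row=0; cleared 0 line(s) (total 0); column heights now [2 2 0 0 1 3], max=3
Drop 3: J rot3 at col 1 lands with bottom-row=2; cleared 0 line(s) (total 0); column heights now [2 3 5 0 1 3], max=5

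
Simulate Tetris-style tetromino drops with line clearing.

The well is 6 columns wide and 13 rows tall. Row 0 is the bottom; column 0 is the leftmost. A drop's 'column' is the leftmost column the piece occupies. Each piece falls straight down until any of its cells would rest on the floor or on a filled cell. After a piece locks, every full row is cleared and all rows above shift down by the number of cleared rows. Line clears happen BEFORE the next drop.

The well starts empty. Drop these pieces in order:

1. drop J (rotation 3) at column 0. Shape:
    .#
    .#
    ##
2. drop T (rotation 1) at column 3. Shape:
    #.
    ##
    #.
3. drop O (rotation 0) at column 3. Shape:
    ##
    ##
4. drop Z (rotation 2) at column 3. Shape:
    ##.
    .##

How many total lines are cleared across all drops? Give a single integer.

Drop 1: J rot3 at col 0 lands with bottom-row=0; cleared 0 line(s) (total 0); column heights now [1 3 0 0 0 0], max=3
Drop 2: T rot1 at col 3 lands with bottom-row=0; cleared 0 line(s) (total 0); column heights now [1 3 0 3 2 0], max=3
Drop 3: O rot0 at col 3 lands with bottom-row=3; cleared 0 line(s) (total 0); column heights now [1 3 0 5 5 0], max=5
Drop 4: Z rot2 at col 3 lands with bottom-row=5; cleared 0 line(s) (total 0); column heights now [1 3 0 7 7 6], max=7

Answer: 0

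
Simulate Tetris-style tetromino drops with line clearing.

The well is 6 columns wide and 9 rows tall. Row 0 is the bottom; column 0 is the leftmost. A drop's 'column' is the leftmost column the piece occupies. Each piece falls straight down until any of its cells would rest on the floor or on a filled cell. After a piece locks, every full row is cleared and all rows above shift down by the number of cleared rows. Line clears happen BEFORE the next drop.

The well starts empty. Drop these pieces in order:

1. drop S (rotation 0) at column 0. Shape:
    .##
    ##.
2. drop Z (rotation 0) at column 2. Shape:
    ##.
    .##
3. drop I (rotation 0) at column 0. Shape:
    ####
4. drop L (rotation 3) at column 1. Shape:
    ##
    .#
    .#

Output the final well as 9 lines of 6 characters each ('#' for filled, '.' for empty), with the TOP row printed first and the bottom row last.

Drop 1: S rot0 at col 0 lands with bottom-row=0; cleared 0 line(s) (total 0); column heights now [1 2 2 0 0 0], max=2
Drop 2: Z rot0 at col 2 lands with bottom-row=1; cleared 0 line(s) (total 0); column heights now [1 2 3 3 2 0], max=3
Drop 3: I rot0 at col 0 lands with bottom-row=3; cleared 0 line(s) (total 0); column heights now [4 4 4 4 2 0], max=4
Drop 4: L rot3 at col 1 lands with bottom-row=4; cleared 0 line(s) (total 0); column heights now [4 7 7 4 2 0], max=7

Answer: ......
......
.##...
..#...
..#...
####..
..##..
.####.
##....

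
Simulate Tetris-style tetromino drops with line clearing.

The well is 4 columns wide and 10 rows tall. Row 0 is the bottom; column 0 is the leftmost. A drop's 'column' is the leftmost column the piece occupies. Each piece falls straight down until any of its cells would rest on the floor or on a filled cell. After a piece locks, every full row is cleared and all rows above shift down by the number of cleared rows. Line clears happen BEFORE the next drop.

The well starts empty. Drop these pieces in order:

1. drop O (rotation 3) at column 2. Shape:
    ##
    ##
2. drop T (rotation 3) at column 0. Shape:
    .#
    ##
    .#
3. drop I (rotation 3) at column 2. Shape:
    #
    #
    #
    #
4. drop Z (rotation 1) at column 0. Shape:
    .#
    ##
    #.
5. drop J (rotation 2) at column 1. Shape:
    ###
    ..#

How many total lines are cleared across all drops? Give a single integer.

Answer: 1

Derivation:
Drop 1: O rot3 at col 2 lands with bottom-row=0; cleared 0 line(s) (total 0); column heights now [0 0 2 2], max=2
Drop 2: T rot3 at col 0 lands with bottom-row=0; cleared 1 line(s) (total 1); column heights now [0 2 1 1], max=2
Drop 3: I rot3 at col 2 lands with bottom-row=1; cleared 0 line(s) (total 1); column heights now [0 2 5 1], max=5
Drop 4: Z rot1 at col 0 lands with bottom-row=1; cleared 0 line(s) (total 1); column heights now [3 4 5 1], max=5
Drop 5: J rot2 at col 1 lands with bottom-row=4; cleared 0 line(s) (total 1); column heights now [3 6 6 6], max=6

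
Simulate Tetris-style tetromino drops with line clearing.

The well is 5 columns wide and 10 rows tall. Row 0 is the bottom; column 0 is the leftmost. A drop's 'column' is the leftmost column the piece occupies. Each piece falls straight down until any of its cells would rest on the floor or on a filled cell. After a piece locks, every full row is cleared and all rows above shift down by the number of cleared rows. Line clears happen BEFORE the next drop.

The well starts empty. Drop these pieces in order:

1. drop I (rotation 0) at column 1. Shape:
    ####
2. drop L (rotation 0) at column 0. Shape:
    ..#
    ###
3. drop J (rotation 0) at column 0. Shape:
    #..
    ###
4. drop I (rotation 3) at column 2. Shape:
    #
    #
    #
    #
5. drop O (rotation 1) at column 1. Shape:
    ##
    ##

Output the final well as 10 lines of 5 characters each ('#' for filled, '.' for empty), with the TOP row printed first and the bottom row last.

Answer: .##..
.##..
..#..
..#..
..#..
#.#..
###..
..#..
###..
.####

Derivation:
Drop 1: I rot0 at col 1 lands with bottom-row=0; cleared 0 line(s) (total 0); column heights now [0 1 1 1 1], max=1
Drop 2: L rot0 at col 0 lands with bottom-row=1; cleared 0 line(s) (total 0); column heights now [2 2 3 1 1], max=3
Drop 3: J rot0 at col 0 lands with bottom-row=3; cleared 0 line(s) (total 0); column heights now [5 4 4 1 1], max=5
Drop 4: I rot3 at col 2 lands with bottom-row=4; cleared 0 line(s) (total 0); column heights now [5 4 8 1 1], max=8
Drop 5: O rot1 at col 1 lands with bottom-row=8; cleared 0 line(s) (total 0); column heights now [5 10 10 1 1], max=10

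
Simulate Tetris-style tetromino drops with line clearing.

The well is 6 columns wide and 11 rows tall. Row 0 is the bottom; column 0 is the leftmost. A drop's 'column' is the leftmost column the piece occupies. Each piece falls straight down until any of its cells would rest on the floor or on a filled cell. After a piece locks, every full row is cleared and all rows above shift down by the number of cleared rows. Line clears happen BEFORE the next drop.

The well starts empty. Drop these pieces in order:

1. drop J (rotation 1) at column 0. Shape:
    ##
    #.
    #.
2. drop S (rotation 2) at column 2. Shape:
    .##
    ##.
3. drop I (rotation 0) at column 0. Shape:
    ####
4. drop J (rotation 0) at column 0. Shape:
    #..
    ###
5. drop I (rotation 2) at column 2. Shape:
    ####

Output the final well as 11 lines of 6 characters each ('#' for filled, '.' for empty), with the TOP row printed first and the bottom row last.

Answer: ......
......
......
......
......
#.####
###...
####..
##....
#..##.
#.##..

Derivation:
Drop 1: J rot1 at col 0 lands with bottom-row=0; cleared 0 line(s) (total 0); column heights now [3 3 0 0 0 0], max=3
Drop 2: S rot2 at col 2 lands with bottom-row=0; cleared 0 line(s) (total 0); column heights now [3 3 1 2 2 0], max=3
Drop 3: I rot0 at col 0 lands with bottom-row=3; cleared 0 line(s) (total 0); column heights now [4 4 4 4 2 0], max=4
Drop 4: J rot0 at col 0 lands with bottom-row=4; cleared 0 line(s) (total 0); column heights now [6 5 5 4 2 0], max=6
Drop 5: I rot2 at col 2 lands with bottom-row=5; cleared 0 line(s) (total 0); column heights now [6 5 6 6 6 6], max=6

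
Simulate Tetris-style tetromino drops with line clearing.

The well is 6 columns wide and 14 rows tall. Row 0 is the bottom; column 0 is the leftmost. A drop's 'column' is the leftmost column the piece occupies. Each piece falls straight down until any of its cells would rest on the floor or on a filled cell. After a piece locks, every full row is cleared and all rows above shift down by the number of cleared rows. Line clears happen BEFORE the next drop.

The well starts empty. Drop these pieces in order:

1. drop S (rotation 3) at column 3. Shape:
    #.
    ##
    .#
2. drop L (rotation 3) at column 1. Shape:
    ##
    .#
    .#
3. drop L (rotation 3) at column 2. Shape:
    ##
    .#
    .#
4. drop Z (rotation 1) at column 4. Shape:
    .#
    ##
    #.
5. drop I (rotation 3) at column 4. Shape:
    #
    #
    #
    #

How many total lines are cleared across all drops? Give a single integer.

Drop 1: S rot3 at col 3 lands with bottom-row=0; cleared 0 line(s) (total 0); column heights now [0 0 0 3 2 0], max=3
Drop 2: L rot3 at col 1 lands with bottom-row=0; cleared 0 line(s) (total 0); column heights now [0 3 3 3 2 0], max=3
Drop 3: L rot3 at col 2 lands with bottom-row=3; cleared 0 line(s) (total 0); column heights now [0 3 6 6 2 0], max=6
Drop 4: Z rot1 at col 4 lands with bottom-row=2; cleared 0 line(s) (total 0); column heights now [0 3 6 6 4 5], max=6
Drop 5: I rot3 at col 4 lands with bottom-row=4; cleared 0 line(s) (total 0); column heights now [0 3 6 6 8 5], max=8

Answer: 0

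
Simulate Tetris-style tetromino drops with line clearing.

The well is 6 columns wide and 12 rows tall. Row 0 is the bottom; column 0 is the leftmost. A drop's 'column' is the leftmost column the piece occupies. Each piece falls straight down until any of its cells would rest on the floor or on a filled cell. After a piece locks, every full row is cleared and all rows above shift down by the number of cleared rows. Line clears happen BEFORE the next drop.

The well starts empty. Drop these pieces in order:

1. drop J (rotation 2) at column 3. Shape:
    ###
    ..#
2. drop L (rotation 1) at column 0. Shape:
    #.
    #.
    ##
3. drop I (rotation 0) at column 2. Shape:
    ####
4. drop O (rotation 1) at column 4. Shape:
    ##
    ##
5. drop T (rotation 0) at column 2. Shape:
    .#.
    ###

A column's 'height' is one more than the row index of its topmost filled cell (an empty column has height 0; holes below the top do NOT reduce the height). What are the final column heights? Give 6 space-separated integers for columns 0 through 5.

Answer: 3 1 6 7 6 5

Derivation:
Drop 1: J rot2 at col 3 lands with bottom-row=0; cleared 0 line(s) (total 0); column heights now [0 0 0 2 2 2], max=2
Drop 2: L rot1 at col 0 lands with bottom-row=0; cleared 0 line(s) (total 0); column heights now [3 1 0 2 2 2], max=3
Drop 3: I rot0 at col 2 lands with bottom-row=2; cleared 0 line(s) (total 0); column heights now [3 1 3 3 3 3], max=3
Drop 4: O rot1 at col 4 lands with bottom-row=3; cleared 0 line(s) (total 0); column heights now [3 1 3 3 5 5], max=5
Drop 5: T rot0 at col 2 lands with bottom-row=5; cleared 0 line(s) (total 0); column heights now [3 1 6 7 6 5], max=7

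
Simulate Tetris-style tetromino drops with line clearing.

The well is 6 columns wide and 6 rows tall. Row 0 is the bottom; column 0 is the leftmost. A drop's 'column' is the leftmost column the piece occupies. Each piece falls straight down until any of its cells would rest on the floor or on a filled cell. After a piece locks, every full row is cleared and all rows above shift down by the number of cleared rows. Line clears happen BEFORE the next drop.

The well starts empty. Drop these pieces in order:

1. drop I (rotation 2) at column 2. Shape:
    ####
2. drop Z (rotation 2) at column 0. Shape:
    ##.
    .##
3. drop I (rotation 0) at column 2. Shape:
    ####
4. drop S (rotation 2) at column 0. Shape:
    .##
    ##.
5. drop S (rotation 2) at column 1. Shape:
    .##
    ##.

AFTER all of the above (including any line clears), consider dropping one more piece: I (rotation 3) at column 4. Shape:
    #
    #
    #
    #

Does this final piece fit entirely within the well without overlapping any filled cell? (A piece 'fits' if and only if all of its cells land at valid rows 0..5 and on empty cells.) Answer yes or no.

Drop 1: I rot2 at col 2 lands with bottom-row=0; cleared 0 line(s) (total 0); column heights now [0 0 1 1 1 1], max=1
Drop 2: Z rot2 at col 0 lands with bottom-row=1; cleared 0 line(s) (total 0); column heights now [3 3 2 1 1 1], max=3
Drop 3: I rot0 at col 2 lands with bottom-row=2; cleared 1 line(s) (total 1); column heights now [0 2 2 1 1 1], max=2
Drop 4: S rot2 at col 0 lands with bottom-row=2; cleared 0 line(s) (total 1); column heights now [3 4 4 1 1 1], max=4
Drop 5: S rot2 at col 1 lands with bottom-row=4; cleared 0 line(s) (total 1); column heights now [3 5 6 6 1 1], max=6
Test piece I rot3 at col 4 (width 1): heights before test = [3 5 6 6 1 1]; fits = True

Answer: yes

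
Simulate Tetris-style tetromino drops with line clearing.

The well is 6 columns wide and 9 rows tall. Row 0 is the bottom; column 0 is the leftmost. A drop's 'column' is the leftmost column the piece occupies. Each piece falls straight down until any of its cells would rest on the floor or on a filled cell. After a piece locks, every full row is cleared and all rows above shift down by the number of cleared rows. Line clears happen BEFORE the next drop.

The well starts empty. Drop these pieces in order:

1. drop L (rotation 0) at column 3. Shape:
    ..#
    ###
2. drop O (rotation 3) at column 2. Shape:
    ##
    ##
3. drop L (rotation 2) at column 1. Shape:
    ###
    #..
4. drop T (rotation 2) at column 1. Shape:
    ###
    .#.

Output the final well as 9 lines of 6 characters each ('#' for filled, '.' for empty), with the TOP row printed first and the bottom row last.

Answer: ......
......
......
.###..
..#...
.###..
.###..
..##.#
...###

Derivation:
Drop 1: L rot0 at col 3 lands with bottom-row=0; cleared 0 line(s) (total 0); column heights now [0 0 0 1 1 2], max=2
Drop 2: O rot3 at col 2 lands with bottom-row=1; cleared 0 line(s) (total 0); column heights now [0 0 3 3 1 2], max=3
Drop 3: L rot2 at col 1 lands with bottom-row=2; cleared 0 line(s) (total 0); column heights now [0 4 4 4 1 2], max=4
Drop 4: T rot2 at col 1 lands with bottom-row=4; cleared 0 line(s) (total 0); column heights now [0 6 6 6 1 2], max=6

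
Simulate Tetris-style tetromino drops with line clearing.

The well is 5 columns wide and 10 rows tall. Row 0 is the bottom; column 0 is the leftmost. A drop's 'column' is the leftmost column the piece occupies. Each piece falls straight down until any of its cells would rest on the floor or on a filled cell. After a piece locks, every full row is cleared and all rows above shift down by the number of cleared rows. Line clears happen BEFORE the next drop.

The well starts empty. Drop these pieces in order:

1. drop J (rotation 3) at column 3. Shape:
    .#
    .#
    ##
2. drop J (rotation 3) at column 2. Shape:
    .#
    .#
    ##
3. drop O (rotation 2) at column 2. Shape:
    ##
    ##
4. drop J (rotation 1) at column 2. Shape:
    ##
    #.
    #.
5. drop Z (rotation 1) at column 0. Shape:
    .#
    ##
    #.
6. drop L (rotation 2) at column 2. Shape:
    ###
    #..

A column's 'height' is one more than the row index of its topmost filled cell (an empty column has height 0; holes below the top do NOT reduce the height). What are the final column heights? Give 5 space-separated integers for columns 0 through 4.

Answer: 1 2 10 10 10

Derivation:
Drop 1: J rot3 at col 3 lands with bottom-row=0; cleared 0 line(s) (total 0); column heights now [0 0 0 1 3], max=3
Drop 2: J rot3 at col 2 lands with bottom-row=1; cleared 0 line(s) (total 0); column heights now [0 0 2 4 3], max=4
Drop 3: O rot2 at col 2 lands with bottom-row=4; cleared 0 line(s) (total 0); column heights now [0 0 6 6 3], max=6
Drop 4: J rot1 at col 2 lands with bottom-row=6; cleared 0 line(s) (total 0); column heights now [0 0 9 9 3], max=9
Drop 5: Z rot1 at col 0 lands with bottom-row=0; cleared 1 line(s) (total 1); column heights now [1 2 8 8 2], max=8
Drop 6: L rot2 at col 2 lands with bottom-row=8; cleared 0 line(s) (total 1); column heights now [1 2 10 10 10], max=10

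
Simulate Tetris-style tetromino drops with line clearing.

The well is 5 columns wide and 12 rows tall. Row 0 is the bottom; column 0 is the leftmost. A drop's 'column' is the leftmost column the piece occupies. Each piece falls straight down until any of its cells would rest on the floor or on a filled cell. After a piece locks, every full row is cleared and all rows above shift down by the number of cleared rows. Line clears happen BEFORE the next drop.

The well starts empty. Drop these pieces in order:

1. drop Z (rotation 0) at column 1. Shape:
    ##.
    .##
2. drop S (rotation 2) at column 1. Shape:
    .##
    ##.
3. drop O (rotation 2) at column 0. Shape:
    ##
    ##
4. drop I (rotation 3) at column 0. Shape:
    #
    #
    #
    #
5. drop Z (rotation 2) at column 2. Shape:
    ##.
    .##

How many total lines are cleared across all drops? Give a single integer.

Answer: 0

Derivation:
Drop 1: Z rot0 at col 1 lands with bottom-row=0; cleared 0 line(s) (total 0); column heights now [0 2 2 1 0], max=2
Drop 2: S rot2 at col 1 lands with bottom-row=2; cleared 0 line(s) (total 0); column heights now [0 3 4 4 0], max=4
Drop 3: O rot2 at col 0 lands with bottom-row=3; cleared 0 line(s) (total 0); column heights now [5 5 4 4 0], max=5
Drop 4: I rot3 at col 0 lands with bottom-row=5; cleared 0 line(s) (total 0); column heights now [9 5 4 4 0], max=9
Drop 5: Z rot2 at col 2 lands with bottom-row=4; cleared 0 line(s) (total 0); column heights now [9 5 6 6 5], max=9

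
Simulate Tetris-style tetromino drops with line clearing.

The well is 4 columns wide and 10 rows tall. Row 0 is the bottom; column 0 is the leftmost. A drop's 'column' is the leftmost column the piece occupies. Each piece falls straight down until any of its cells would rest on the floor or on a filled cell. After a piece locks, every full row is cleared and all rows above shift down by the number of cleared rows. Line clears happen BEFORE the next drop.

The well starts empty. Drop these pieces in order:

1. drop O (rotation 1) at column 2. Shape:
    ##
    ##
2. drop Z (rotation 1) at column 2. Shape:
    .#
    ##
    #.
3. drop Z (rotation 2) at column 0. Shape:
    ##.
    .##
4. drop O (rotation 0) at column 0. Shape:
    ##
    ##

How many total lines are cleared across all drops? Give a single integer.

Drop 1: O rot1 at col 2 lands with bottom-row=0; cleared 0 line(s) (total 0); column heights now [0 0 2 2], max=2
Drop 2: Z rot1 at col 2 lands with bottom-row=2; cleared 0 line(s) (total 0); column heights now [0 0 4 5], max=5
Drop 3: Z rot2 at col 0 lands with bottom-row=4; cleared 0 line(s) (total 0); column heights now [6 6 5 5], max=6
Drop 4: O rot0 at col 0 lands with bottom-row=6; cleared 0 line(s) (total 0); column heights now [8 8 5 5], max=8

Answer: 0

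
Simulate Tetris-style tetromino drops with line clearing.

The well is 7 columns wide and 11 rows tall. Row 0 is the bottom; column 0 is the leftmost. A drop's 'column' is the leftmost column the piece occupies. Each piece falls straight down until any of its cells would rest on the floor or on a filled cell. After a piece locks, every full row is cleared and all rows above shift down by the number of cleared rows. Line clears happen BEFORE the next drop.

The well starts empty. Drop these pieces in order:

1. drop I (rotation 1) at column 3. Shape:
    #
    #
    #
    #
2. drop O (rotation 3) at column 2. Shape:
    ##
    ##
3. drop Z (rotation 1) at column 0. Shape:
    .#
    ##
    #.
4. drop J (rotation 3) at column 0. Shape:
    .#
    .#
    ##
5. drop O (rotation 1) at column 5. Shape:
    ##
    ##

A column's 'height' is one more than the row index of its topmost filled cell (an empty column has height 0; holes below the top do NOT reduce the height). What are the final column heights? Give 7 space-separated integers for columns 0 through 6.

Drop 1: I rot1 at col 3 lands with bottom-row=0; cleared 0 line(s) (total 0); column heights now [0 0 0 4 0 0 0], max=4
Drop 2: O rot3 at col 2 lands with bottom-row=4; cleared 0 line(s) (total 0); column heights now [0 0 6 6 0 0 0], max=6
Drop 3: Z rot1 at col 0 lands with bottom-row=0; cleared 0 line(s) (total 0); column heights now [2 3 6 6 0 0 0], max=6
Drop 4: J rot3 at col 0 lands with bottom-row=3; cleared 0 line(s) (total 0); column heights now [4 6 6 6 0 0 0], max=6
Drop 5: O rot1 at col 5 lands with bottom-row=0; cleared 0 line(s) (total 0); column heights now [4 6 6 6 0 2 2], max=6

Answer: 4 6 6 6 0 2 2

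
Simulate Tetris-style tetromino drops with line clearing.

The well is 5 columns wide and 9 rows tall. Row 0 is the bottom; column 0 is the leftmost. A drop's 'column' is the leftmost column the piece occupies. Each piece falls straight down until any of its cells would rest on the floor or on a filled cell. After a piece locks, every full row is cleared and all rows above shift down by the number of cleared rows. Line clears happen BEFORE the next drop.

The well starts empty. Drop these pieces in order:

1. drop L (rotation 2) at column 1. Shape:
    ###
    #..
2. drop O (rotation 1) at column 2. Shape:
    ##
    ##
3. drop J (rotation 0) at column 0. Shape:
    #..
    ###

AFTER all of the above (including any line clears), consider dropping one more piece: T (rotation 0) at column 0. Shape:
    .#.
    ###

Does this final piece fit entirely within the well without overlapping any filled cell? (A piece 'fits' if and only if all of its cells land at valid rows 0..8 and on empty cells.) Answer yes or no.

Drop 1: L rot2 at col 1 lands with bottom-row=0; cleared 0 line(s) (total 0); column heights now [0 2 2 2 0], max=2
Drop 2: O rot1 at col 2 lands with bottom-row=2; cleared 0 line(s) (total 0); column heights now [0 2 4 4 0], max=4
Drop 3: J rot0 at col 0 lands with bottom-row=4; cleared 0 line(s) (total 0); column heights now [6 5 5 4 0], max=6
Test piece T rot0 at col 0 (width 3): heights before test = [6 5 5 4 0]; fits = True

Answer: yes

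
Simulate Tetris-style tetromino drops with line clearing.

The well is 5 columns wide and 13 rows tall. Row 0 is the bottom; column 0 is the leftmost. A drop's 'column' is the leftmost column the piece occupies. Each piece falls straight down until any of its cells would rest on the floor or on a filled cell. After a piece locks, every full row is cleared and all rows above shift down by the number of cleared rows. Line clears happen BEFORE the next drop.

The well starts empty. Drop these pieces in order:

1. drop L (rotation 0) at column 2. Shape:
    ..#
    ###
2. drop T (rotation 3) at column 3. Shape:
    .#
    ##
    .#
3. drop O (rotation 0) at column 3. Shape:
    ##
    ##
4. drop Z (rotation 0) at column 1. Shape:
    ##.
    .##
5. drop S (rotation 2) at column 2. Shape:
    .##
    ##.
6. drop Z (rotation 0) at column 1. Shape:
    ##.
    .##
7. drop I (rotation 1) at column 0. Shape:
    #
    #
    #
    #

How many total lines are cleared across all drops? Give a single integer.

Answer: 0

Derivation:
Drop 1: L rot0 at col 2 lands with bottom-row=0; cleared 0 line(s) (total 0); column heights now [0 0 1 1 2], max=2
Drop 2: T rot3 at col 3 lands with bottom-row=2; cleared 0 line(s) (total 0); column heights now [0 0 1 4 5], max=5
Drop 3: O rot0 at col 3 lands with bottom-row=5; cleared 0 line(s) (total 0); column heights now [0 0 1 7 7], max=7
Drop 4: Z rot0 at col 1 lands with bottom-row=7; cleared 0 line(s) (total 0); column heights now [0 9 9 8 7], max=9
Drop 5: S rot2 at col 2 lands with bottom-row=9; cleared 0 line(s) (total 0); column heights now [0 9 10 11 11], max=11
Drop 6: Z rot0 at col 1 lands with bottom-row=11; cleared 0 line(s) (total 0); column heights now [0 13 13 12 11], max=13
Drop 7: I rot1 at col 0 lands with bottom-row=0; cleared 0 line(s) (total 0); column heights now [4 13 13 12 11], max=13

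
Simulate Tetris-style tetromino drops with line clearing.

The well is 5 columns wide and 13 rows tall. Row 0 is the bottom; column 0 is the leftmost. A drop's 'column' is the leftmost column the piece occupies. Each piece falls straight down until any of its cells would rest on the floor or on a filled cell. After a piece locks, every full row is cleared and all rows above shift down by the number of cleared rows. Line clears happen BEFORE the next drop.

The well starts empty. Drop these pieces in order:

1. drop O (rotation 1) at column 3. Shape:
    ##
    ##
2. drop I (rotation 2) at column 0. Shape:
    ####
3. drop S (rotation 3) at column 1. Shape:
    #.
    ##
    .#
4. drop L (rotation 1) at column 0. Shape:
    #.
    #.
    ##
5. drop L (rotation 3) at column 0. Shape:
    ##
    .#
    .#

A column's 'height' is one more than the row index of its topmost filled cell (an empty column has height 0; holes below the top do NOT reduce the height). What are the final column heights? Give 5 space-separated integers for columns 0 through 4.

Drop 1: O rot1 at col 3 lands with bottom-row=0; cleared 0 line(s) (total 0); column heights now [0 0 0 2 2], max=2
Drop 2: I rot2 at col 0 lands with bottom-row=2; cleared 0 line(s) (total 0); column heights now [3 3 3 3 2], max=3
Drop 3: S rot3 at col 1 lands with bottom-row=3; cleared 0 line(s) (total 0); column heights now [3 6 5 3 2], max=6
Drop 4: L rot1 at col 0 lands with bottom-row=6; cleared 0 line(s) (total 0); column heights now [9 7 5 3 2], max=9
Drop 5: L rot3 at col 0 lands with bottom-row=7; cleared 0 line(s) (total 0); column heights now [10 10 5 3 2], max=10

Answer: 10 10 5 3 2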